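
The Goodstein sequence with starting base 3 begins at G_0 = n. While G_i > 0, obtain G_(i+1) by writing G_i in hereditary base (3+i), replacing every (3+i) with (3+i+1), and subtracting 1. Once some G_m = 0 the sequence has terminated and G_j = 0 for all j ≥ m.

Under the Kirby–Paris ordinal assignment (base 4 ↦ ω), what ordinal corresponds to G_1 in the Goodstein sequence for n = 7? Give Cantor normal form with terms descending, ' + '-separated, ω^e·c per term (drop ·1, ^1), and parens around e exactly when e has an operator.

ω·2

base 3: 7 = 2·3 + 1; at 4: 2·4 + 1 = 9; next = 8
base 4: 8 = 2·4; at 5: 2·5 = 10; next = 9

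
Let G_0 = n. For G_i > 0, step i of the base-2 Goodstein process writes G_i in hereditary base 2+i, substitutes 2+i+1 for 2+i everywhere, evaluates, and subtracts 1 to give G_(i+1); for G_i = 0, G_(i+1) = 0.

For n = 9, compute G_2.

1023

9 —HB2→ 2^(2 + 1) + 1 —bump→ 3^(3 + 1) + 1 = 82 —(−1)→ 81
81 —HB3→ 3^(3 + 1) —bump→ 4^(4 + 1) = 1024 —(−1)→ 1023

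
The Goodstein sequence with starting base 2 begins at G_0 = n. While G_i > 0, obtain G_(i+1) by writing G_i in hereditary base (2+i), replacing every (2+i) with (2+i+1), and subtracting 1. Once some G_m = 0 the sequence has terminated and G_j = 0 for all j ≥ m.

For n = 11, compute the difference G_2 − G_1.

base 2: 11 = 2^(2 + 1) + 2 + 1; at 3: 3^(3 + 1) + 3 + 1 = 85; next = 84
base 3: 84 = 3^(3 + 1) + 3; at 4: 4^(4 + 1) + 4 = 1028; next = 1027

943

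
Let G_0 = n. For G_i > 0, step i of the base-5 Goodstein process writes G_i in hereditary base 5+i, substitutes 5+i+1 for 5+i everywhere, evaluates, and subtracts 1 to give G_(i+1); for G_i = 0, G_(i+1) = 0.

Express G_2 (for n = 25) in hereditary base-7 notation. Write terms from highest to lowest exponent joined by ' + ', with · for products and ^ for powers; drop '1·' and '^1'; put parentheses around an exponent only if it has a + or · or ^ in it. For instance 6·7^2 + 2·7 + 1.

5·7 + 4

base 5: 25 = 5^2; at 6: 6^2 = 36; next = 35
base 6: 35 = 5·6 + 5; at 7: 5·7 + 5 = 40; next = 39
base 7: 39 = 5·7 + 4; at 8: 5·8 + 4 = 44; next = 43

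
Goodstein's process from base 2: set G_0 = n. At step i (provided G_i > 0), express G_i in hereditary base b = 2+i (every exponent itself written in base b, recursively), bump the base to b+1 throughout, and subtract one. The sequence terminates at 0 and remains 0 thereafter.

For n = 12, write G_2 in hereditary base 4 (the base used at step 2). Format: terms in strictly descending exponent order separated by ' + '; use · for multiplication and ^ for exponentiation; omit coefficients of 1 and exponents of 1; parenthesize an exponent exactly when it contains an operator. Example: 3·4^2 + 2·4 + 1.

step 0: 12 = 2^(2 + 1) + 2^2; sub 3 for 2: 3^(3 + 1) + 3^3; = 108; G_1 = 108−1 = 107
step 1: 107 = 3^(3 + 1) + 2·3^2 + 2·3 + 2; sub 4 for 3: 4^(4 + 1) + 2·4^2 + 2·4 + 2; = 1066; G_2 = 1066−1 = 1065

4^(4 + 1) + 2·4^2 + 2·4 + 1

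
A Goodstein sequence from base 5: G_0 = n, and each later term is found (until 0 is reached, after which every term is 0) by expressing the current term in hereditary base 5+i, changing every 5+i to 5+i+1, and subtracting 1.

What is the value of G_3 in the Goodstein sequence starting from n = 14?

G_0=14  [base 5] 2·5 + 4  →[5↦6]→  2·6 + 4 = 16  −1 ⇒ G_1=15
G_1=15  [base 6] 2·6 + 3  →[6↦7]→  2·7 + 3 = 17  −1 ⇒ G_2=16
G_2=16  [base 7] 2·7 + 2  →[7↦8]→  2·8 + 2 = 18  −1 ⇒ G_3=17
G_3=17  [base 8] 2·8 + 1  →[8↦9]→  2·9 + 1 = 19  −1 ⇒ G_4=18

17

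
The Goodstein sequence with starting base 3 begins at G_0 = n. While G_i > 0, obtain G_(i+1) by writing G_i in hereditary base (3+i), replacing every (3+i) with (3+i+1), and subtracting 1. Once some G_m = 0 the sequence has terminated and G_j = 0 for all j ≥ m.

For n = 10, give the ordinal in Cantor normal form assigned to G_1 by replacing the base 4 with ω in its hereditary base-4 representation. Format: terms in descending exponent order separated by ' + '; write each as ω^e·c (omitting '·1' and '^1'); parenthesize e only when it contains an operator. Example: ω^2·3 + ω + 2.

i=0: 10 = 3^2 + 1 (b=3); 3→4: 4^2 + 1 = 17; 17−1 = 16
i=1: 16 = 4^2 (b=4); 4→5: 5^2 = 25; 25−1 = 24

ω^2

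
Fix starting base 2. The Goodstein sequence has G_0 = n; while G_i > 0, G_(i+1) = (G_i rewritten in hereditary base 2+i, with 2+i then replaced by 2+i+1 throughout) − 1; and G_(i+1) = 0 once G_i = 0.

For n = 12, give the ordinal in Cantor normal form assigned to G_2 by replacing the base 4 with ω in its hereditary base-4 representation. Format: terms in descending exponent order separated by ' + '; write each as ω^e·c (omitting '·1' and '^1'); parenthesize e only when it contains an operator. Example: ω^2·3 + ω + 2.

ω^(ω + 1) + ω^2·2 + ω·2 + 1

G_0=12  [base 2] 2^(2 + 1) + 2^2  →[2↦3]→  3^(3 + 1) + 3^3 = 108  −1 ⇒ G_1=107
G_1=107  [base 3] 3^(3 + 1) + 2·3^2 + 2·3 + 2  →[3↦4]→  4^(4 + 1) + 2·4^2 + 2·4 + 2 = 1066  −1 ⇒ G_2=1065
G_2=1065  [base 4] 4^(4 + 1) + 2·4^2 + 2·4 + 1  →[4↦5]→  5^(5 + 1) + 2·5^2 + 2·5 + 1 = 15686  −1 ⇒ G_3=15685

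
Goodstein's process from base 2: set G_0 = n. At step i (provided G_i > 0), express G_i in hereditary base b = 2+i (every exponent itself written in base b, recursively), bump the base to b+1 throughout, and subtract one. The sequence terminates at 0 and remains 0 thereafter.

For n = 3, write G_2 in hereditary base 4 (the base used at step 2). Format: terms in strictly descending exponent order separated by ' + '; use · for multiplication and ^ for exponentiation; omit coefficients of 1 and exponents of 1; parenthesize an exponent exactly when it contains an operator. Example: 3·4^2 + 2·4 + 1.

(0) 3|_2 = 2 + 1 ↦ 3 + 1|_3 = 4 ⇒ 3
(1) 3|_3 = 3 ↦ 4|_4 = 4 ⇒ 3
(2) 3|_4 = 3 ↦ 3|_5 = 3 ⇒ 2

3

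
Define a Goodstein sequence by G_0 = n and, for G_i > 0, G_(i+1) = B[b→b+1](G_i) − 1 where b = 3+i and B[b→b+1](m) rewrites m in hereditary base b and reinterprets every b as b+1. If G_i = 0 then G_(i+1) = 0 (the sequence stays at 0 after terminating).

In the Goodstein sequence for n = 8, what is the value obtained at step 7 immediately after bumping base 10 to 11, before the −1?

base 3: 8 = 2·3 + 2; at 4: 2·4 + 2 = 10; next = 9
base 4: 9 = 2·4 + 1; at 5: 2·5 + 1 = 11; next = 10
base 5: 10 = 2·5; at 6: 2·6 = 12; next = 11
base 6: 11 = 6 + 5; at 7: 7 + 5 = 12; next = 11
base 7: 11 = 7 + 4; at 8: 8 + 4 = 12; next = 11
base 8: 11 = 8 + 3; at 9: 9 + 3 = 12; next = 11
base 9: 11 = 9 + 2; at 10: 10 + 2 = 12; next = 11
base 10: 11 = 10 + 1; at 11: 11 + 1 = 12; next = 11

12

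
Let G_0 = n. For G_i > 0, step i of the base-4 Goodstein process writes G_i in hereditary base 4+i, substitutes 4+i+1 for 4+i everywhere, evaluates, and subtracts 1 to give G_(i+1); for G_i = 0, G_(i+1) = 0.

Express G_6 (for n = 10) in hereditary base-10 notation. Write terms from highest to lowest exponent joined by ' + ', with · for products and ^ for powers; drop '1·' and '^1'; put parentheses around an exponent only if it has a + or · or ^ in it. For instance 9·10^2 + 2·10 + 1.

10 + 3

10 —HB4→ 2·4 + 2 —bump→ 2·5 + 2 = 12 —(−1)→ 11
11 —HB5→ 2·5 + 1 —bump→ 2·6 + 1 = 13 —(−1)→ 12
12 —HB6→ 2·6 —bump→ 2·7 = 14 —(−1)→ 13
13 —HB7→ 7 + 6 —bump→ 8 + 6 = 14 —(−1)→ 13
13 —HB8→ 8 + 5 —bump→ 9 + 5 = 14 —(−1)→ 13
13 —HB9→ 9 + 4 —bump→ 10 + 4 = 14 —(−1)→ 13
13 —HB10→ 10 + 3 —bump→ 11 + 3 = 14 —(−1)→ 13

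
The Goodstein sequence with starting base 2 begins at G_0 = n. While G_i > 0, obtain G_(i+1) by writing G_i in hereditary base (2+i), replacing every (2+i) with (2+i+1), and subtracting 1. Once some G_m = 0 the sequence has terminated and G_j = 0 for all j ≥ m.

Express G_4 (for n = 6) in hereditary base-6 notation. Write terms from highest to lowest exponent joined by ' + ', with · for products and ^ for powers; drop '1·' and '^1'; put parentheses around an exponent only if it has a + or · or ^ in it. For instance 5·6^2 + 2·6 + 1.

5·6^5 + 5·6^4 + 5·6^3 + 5·6^2 + 5·6 + 5

step 0: 6 = 2^2 + 2; sub 3 for 2: 3^3 + 3; = 30; G_1 = 30−1 = 29
step 1: 29 = 3^3 + 2; sub 4 for 3: 4^4 + 2; = 258; G_2 = 258−1 = 257
step 2: 257 = 4^4 + 1; sub 5 for 4: 5^5 + 1; = 3126; G_3 = 3126−1 = 3125
step 3: 3125 = 5^5; sub 6 for 5: 6^6; = 46656; G_4 = 46656−1 = 46655
step 4: 46655 = 5·6^5 + 5·6^4 + 5·6^3 + 5·6^2 + 5·6 + 5; sub 7 for 6: 5·7^5 + 5·7^4 + 5·7^3 + 5·7^2 + 5·7 + 5; = 98040; G_5 = 98040−1 = 98039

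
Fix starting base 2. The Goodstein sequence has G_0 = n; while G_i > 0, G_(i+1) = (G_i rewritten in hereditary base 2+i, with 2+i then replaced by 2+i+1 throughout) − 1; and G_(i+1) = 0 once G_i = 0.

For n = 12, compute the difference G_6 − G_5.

[0] 12 ≡ 2^(2 + 1) + 2^2 (base 2). Lift 3: 108. −1: 107.
[1] 107 ≡ 3^(3 + 1) + 2·3^2 + 2·3 + 2 (base 3). Lift 4: 1066. −1: 1065.
[2] 1065 ≡ 4^(4 + 1) + 2·4^2 + 2·4 + 1 (base 4). Lift 5: 15686. −1: 15685.
[3] 15685 ≡ 5^(5 + 1) + 2·5^2 + 2·5 (base 5). Lift 6: 280020. −1: 280019.
[4] 280019 ≡ 6^(6 + 1) + 2·6^2 + 6 + 5 (base 6). Lift 7: 5764911. −1: 5764910.
[5] 5764910 ≡ 7^(7 + 1) + 2·7^2 + 7 + 4 (base 7). Lift 8: 134217868. −1: 134217867.

128452957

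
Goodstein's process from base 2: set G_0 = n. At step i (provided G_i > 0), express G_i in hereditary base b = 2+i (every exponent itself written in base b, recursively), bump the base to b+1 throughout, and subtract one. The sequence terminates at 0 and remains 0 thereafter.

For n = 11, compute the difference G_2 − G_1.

943

G_0=11  [base 2] 2^(2 + 1) + 2 + 1  →[2↦3]→  3^(3 + 1) + 3 + 1 = 85  −1 ⇒ G_1=84
G_1=84  [base 3] 3^(3 + 1) + 3  →[3↦4]→  4^(4 + 1) + 4 = 1028  −1 ⇒ G_2=1027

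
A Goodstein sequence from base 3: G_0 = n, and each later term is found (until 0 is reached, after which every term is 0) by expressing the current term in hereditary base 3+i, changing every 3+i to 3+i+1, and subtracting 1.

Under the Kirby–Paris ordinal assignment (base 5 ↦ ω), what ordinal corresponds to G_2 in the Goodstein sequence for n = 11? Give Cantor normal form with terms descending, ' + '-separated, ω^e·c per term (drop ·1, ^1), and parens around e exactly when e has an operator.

ω^2

(0) 11|_3 = 3^2 + 2 ↦ 4^2 + 2|_4 = 18 ⇒ 17
(1) 17|_4 = 4^2 + 1 ↦ 5^2 + 1|_5 = 26 ⇒ 25
(2) 25|_5 = 5^2 ↦ 6^2|_6 = 36 ⇒ 35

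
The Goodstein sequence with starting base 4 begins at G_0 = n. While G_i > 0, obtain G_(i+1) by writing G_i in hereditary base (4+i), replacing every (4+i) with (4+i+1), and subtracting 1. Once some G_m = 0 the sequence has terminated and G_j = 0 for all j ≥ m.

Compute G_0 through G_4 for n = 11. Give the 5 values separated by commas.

11, 12, 13, 14, 15

G_0 = 11. HB_4(11) = 2·4 + 3. Bump = 13. G_1 = 12.
G_1 = 12. HB_5(12) = 2·5 + 2. Bump = 14. G_2 = 13.
G_2 = 13. HB_6(13) = 2·6 + 1. Bump = 15. G_3 = 14.
G_3 = 14. HB_7(14) = 2·7. Bump = 16. G_4 = 15.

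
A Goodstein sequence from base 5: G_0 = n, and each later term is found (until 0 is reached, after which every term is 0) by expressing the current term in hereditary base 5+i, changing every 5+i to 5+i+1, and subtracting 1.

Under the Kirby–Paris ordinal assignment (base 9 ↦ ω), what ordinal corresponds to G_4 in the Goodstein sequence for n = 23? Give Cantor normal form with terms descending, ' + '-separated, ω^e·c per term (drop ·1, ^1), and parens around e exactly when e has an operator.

ω·3 + 8

(0) 23|_5 = 4·5 + 3 ↦ 4·6 + 3|_6 = 27 ⇒ 26
(1) 26|_6 = 4·6 + 2 ↦ 4·7 + 2|_7 = 30 ⇒ 29
(2) 29|_7 = 4·7 + 1 ↦ 4·8 + 1|_8 = 33 ⇒ 32
(3) 32|_8 = 4·8 ↦ 4·9|_9 = 36 ⇒ 35
(4) 35|_9 = 3·9 + 8 ↦ 3·10 + 8|_10 = 38 ⇒ 37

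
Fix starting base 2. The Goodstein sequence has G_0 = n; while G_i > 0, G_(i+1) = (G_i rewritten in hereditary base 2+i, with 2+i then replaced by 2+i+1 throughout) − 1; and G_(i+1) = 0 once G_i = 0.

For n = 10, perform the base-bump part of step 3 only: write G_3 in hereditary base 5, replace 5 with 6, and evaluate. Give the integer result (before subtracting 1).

step 0: 10 = 2^(2 + 1) + 2; sub 3 for 2: 3^(3 + 1) + 3; = 84; G_1 = 84−1 = 83
step 1: 83 = 3^(3 + 1) + 2; sub 4 for 3: 4^(4 + 1) + 2; = 1026; G_2 = 1026−1 = 1025
step 2: 1025 = 4^(4 + 1) + 1; sub 5 for 4: 5^(5 + 1) + 1; = 15626; G_3 = 15626−1 = 15625

279936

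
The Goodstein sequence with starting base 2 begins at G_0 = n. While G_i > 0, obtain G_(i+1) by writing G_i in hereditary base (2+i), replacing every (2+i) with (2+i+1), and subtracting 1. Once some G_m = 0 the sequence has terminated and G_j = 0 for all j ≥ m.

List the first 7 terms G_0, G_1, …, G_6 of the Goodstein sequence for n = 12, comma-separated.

12, 107, 1065, 15685, 280019, 5764910, 134217867

i=0: 12 = 2^(2 + 1) + 2^2 (b=2); 2→3: 3^(3 + 1) + 3^3 = 108; 108−1 = 107
i=1: 107 = 3^(3 + 1) + 2·3^2 + 2·3 + 2 (b=3); 3→4: 4^(4 + 1) + 2·4^2 + 2·4 + 2 = 1066; 1066−1 = 1065
i=2: 1065 = 4^(4 + 1) + 2·4^2 + 2·4 + 1 (b=4); 4→5: 5^(5 + 1) + 2·5^2 + 2·5 + 1 = 15686; 15686−1 = 15685
i=3: 15685 = 5^(5 + 1) + 2·5^2 + 2·5 (b=5); 5→6: 6^(6 + 1) + 2·6^2 + 2·6 = 280020; 280020−1 = 280019
i=4: 280019 = 6^(6 + 1) + 2·6^2 + 6 + 5 (b=6); 6→7: 7^(7 + 1) + 2·7^2 + 7 + 5 = 5764911; 5764911−1 = 5764910
i=5: 5764910 = 7^(7 + 1) + 2·7^2 + 7 + 4 (b=7); 7→8: 8^(8 + 1) + 2·8^2 + 8 + 4 = 134217868; 134217868−1 = 134217867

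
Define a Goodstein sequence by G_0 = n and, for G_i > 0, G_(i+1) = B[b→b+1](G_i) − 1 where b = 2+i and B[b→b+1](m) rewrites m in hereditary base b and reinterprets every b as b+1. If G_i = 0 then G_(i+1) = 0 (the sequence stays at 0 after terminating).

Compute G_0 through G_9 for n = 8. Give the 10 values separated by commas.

8, 80, 553, 6310, 93395, 1647195, 33554571, 774841151, 20000000211, 570623341475

i=0: 8 = 2^(2 + 1) (b=2); 2→3: 3^(3 + 1) = 81; 81−1 = 80
i=1: 80 = 2·3^3 + 2·3^2 + 2·3 + 2 (b=3); 3→4: 2·4^4 + 2·4^2 + 2·4 + 2 = 554; 554−1 = 553
i=2: 553 = 2·4^4 + 2·4^2 + 2·4 + 1 (b=4); 4→5: 2·5^5 + 2·5^2 + 2·5 + 1 = 6311; 6311−1 = 6310
i=3: 6310 = 2·5^5 + 2·5^2 + 2·5 (b=5); 5→6: 2·6^6 + 2·6^2 + 2·6 = 93396; 93396−1 = 93395
i=4: 93395 = 2·6^6 + 2·6^2 + 6 + 5 (b=6); 6→7: 2·7^7 + 2·7^2 + 7 + 5 = 1647196; 1647196−1 = 1647195
i=5: 1647195 = 2·7^7 + 2·7^2 + 7 + 4 (b=7); 7→8: 2·8^8 + 2·8^2 + 8 + 4 = 33554572; 33554572−1 = 33554571
i=6: 33554571 = 2·8^8 + 2·8^2 + 8 + 3 (b=8); 8→9: 2·9^9 + 2·9^2 + 9 + 3 = 774841152; 774841152−1 = 774841151
i=7: 774841151 = 2·9^9 + 2·9^2 + 9 + 2 (b=9); 9→10: 2·10^10 + 2·10^2 + 10 + 2 = 20000000212; 20000000212−1 = 20000000211
i=8: 20000000211 = 2·10^10 + 2·10^2 + 10 + 1 (b=10); 10→11: 2·11^11 + 2·11^2 + 11 + 1 = 570623341476; 570623341476−1 = 570623341475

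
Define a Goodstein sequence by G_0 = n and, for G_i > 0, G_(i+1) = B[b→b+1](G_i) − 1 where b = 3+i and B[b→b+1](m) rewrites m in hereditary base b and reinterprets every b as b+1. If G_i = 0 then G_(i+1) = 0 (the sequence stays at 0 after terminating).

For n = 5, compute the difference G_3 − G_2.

step 0: 5 = 3 + 2; sub 4 for 3: 4 + 2; = 6; G_1 = 6−1 = 5
step 1: 5 = 4 + 1; sub 5 for 4: 5 + 1; = 6; G_2 = 6−1 = 5
step 2: 5 = 5; sub 6 for 5: 6; = 6; G_3 = 6−1 = 5

0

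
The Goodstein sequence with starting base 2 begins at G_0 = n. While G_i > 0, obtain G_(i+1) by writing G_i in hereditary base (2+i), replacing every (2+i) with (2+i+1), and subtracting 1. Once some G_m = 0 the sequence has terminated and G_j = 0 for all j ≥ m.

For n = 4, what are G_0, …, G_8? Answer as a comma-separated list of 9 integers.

4, 26, 41, 60, 83, 109, 139, 173, 211

[0] 4 ≡ 2^2 (base 2). Lift 3: 27. −1: 26.
[1] 26 ≡ 2·3^2 + 2·3 + 2 (base 3). Lift 4: 42. −1: 41.
[2] 41 ≡ 2·4^2 + 2·4 + 1 (base 4). Lift 5: 61. −1: 60.
[3] 60 ≡ 2·5^2 + 2·5 (base 5). Lift 6: 84. −1: 83.
[4] 83 ≡ 2·6^2 + 6 + 5 (base 6). Lift 7: 110. −1: 109.
[5] 109 ≡ 2·7^2 + 7 + 4 (base 7). Lift 8: 140. −1: 139.
[6] 139 ≡ 2·8^2 + 8 + 3 (base 8). Lift 9: 174. −1: 173.
[7] 173 ≡ 2·9^2 + 9 + 2 (base 9). Lift 10: 212. −1: 211.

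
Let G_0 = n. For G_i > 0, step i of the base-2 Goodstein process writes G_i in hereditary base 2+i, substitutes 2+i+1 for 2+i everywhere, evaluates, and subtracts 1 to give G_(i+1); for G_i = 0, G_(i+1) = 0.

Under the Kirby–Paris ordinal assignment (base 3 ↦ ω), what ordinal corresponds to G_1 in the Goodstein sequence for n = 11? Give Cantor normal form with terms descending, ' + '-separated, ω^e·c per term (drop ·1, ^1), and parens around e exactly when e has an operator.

(0) 11|_2 = 2^(2 + 1) + 2 + 1 ↦ 3^(3 + 1) + 3 + 1|_3 = 85 ⇒ 84
(1) 84|_3 = 3^(3 + 1) + 3 ↦ 4^(4 + 1) + 4|_4 = 1028 ⇒ 1027

ω^(ω + 1) + ω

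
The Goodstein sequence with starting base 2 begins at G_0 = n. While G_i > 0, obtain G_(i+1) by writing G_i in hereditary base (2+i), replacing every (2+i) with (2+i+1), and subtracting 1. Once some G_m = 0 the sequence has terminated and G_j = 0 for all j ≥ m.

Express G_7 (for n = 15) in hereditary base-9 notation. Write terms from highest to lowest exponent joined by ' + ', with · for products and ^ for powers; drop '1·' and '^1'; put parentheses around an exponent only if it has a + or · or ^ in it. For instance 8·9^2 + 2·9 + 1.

G_0 = 15. HB_2(15) = 2^(2 + 1) + 2^2 + 2 + 1. Bump = 112. G_1 = 111.
G_1 = 111. HB_3(111) = 3^(3 + 1) + 3^3 + 3. Bump = 1284. G_2 = 1283.
G_2 = 1283. HB_4(1283) = 4^(4 + 1) + 4^4 + 3. Bump = 18753. G_3 = 18752.
G_3 = 18752. HB_5(18752) = 5^(5 + 1) + 5^5 + 2. Bump = 326594. G_4 = 326593.
G_4 = 326593. HB_6(326593) = 6^(6 + 1) + 6^6 + 1. Bump = 6588345. G_5 = 6588344.
G_5 = 6588344. HB_7(6588344) = 7^(7 + 1) + 7^7. Bump = 150994944. G_6 = 150994943.
G_6 = 150994943. HB_8(150994943) = 8^(8 + 1) + 7·8^7 + 7·8^6 + 7·8^5 + 7·8^4 + 7·8^3 + 7·8^2 + 7·8 + 7. Bump = 3524450281. G_7 = 3524450280.
G_7 = 3524450280. HB_9(3524450280) = 9^(9 + 1) + 7·9^7 + 7·9^6 + 7·9^5 + 7·9^4 + 7·9^3 + 7·9^2 + 7·9 + 6. Bump = 100077777776. G_8 = 100077777775.

9^(9 + 1) + 7·9^7 + 7·9^6 + 7·9^5 + 7·9^4 + 7·9^3 + 7·9^2 + 7·9 + 6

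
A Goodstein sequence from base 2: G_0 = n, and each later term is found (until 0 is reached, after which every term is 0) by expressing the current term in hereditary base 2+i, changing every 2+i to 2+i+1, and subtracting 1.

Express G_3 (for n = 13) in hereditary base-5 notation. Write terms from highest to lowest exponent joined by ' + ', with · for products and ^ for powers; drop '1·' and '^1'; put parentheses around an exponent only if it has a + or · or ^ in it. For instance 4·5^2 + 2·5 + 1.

G_0 = 13. HB_2(13) = 2^(2 + 1) + 2^2 + 1. Bump = 109. G_1 = 108.
G_1 = 108. HB_3(108) = 3^(3 + 1) + 3^3. Bump = 1280. G_2 = 1279.
G_2 = 1279. HB_4(1279) = 4^(4 + 1) + 3·4^3 + 3·4^2 + 3·4 + 3. Bump = 16093. G_3 = 16092.

5^(5 + 1) + 3·5^3 + 3·5^2 + 3·5 + 2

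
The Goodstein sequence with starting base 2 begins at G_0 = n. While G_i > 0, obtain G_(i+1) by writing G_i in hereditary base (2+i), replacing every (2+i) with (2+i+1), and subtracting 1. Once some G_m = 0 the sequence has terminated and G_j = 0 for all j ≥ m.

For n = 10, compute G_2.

10 —HB2→ 2^(2 + 1) + 2 —bump→ 3^(3 + 1) + 3 = 84 —(−1)→ 83
83 —HB3→ 3^(3 + 1) + 2 —bump→ 4^(4 + 1) + 2 = 1026 —(−1)→ 1025

1025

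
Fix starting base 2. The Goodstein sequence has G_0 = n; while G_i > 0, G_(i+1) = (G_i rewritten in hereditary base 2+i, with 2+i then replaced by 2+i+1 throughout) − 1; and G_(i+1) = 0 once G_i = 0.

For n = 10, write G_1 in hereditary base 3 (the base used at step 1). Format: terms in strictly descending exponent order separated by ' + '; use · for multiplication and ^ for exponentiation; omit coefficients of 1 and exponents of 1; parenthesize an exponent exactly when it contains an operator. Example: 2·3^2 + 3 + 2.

step 0: 10 = 2^(2 + 1) + 2; sub 3 for 2: 3^(3 + 1) + 3; = 84; G_1 = 84−1 = 83
step 1: 83 = 3^(3 + 1) + 2; sub 4 for 3: 4^(4 + 1) + 2; = 1026; G_2 = 1026−1 = 1025

3^(3 + 1) + 2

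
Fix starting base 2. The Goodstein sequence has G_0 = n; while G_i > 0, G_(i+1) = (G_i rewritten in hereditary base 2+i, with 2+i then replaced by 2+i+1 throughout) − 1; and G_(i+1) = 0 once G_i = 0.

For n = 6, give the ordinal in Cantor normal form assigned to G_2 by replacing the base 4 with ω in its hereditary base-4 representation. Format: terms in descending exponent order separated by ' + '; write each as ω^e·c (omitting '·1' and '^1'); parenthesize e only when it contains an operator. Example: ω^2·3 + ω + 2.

(0) 6|_2 = 2^2 + 2 ↦ 3^3 + 3|_3 = 30 ⇒ 29
(1) 29|_3 = 3^3 + 2 ↦ 4^4 + 2|_4 = 258 ⇒ 257
(2) 257|_4 = 4^4 + 1 ↦ 5^5 + 1|_5 = 3126 ⇒ 3125

ω^ω + 1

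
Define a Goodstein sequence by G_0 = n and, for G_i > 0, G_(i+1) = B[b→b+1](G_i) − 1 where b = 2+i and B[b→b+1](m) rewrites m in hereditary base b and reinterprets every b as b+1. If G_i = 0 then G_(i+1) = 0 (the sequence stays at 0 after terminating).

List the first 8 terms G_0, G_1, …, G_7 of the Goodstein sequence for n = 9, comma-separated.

9, 81, 1023, 9842, 140743, 2471826, 50333399, 1162263921

(0) 9|_2 = 2^(2 + 1) + 1 ↦ 3^(3 + 1) + 1|_3 = 82 ⇒ 81
(1) 81|_3 = 3^(3 + 1) ↦ 4^(4 + 1)|_4 = 1024 ⇒ 1023
(2) 1023|_4 = 3·4^4 + 3·4^3 + 3·4^2 + 3·4 + 3 ↦ 3·5^5 + 3·5^3 + 3·5^2 + 3·5 + 3|_5 = 9843 ⇒ 9842
(3) 9842|_5 = 3·5^5 + 3·5^3 + 3·5^2 + 3·5 + 2 ↦ 3·6^6 + 3·6^3 + 3·6^2 + 3·6 + 2|_6 = 140744 ⇒ 140743
(4) 140743|_6 = 3·6^6 + 3·6^3 + 3·6^2 + 3·6 + 1 ↦ 3·7^7 + 3·7^3 + 3·7^2 + 3·7 + 1|_7 = 2471827 ⇒ 2471826
(5) 2471826|_7 = 3·7^7 + 3·7^3 + 3·7^2 + 3·7 ↦ 3·8^8 + 3·8^3 + 3·8^2 + 3·8|_8 = 50333400 ⇒ 50333399
(6) 50333399|_8 = 3·8^8 + 3·8^3 + 3·8^2 + 2·8 + 7 ↦ 3·9^9 + 3·9^3 + 3·9^2 + 2·9 + 7|_9 = 1162263922 ⇒ 1162263921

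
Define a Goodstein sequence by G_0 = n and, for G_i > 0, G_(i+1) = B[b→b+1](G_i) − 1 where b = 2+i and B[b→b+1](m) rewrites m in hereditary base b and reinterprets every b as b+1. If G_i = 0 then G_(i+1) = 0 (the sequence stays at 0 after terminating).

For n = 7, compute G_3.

base 2: 7 = 2^2 + 2 + 1; at 3: 3^3 + 3 + 1 = 31; next = 30
base 3: 30 = 3^3 + 3; at 4: 4^4 + 4 = 260; next = 259
base 4: 259 = 4^4 + 3; at 5: 5^5 + 3 = 3128; next = 3127
base 5: 3127 = 5^5 + 2; at 6: 6^6 + 2 = 46658; next = 46657

3127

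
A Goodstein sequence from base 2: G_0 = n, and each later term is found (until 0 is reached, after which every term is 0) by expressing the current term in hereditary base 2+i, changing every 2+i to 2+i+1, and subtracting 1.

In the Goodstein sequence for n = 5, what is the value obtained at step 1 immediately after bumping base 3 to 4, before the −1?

256

5 —HB2→ 2^2 + 1 —bump→ 3^3 + 1 = 28 —(−1)→ 27
27 —HB3→ 3^3 —bump→ 4^4 = 256 —(−1)→ 255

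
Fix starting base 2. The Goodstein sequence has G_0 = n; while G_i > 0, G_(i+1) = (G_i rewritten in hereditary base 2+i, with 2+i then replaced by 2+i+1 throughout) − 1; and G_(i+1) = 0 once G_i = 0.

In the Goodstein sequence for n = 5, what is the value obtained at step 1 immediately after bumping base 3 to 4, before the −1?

256

[0] 5 ≡ 2^2 + 1 (base 2). Lift 3: 28. −1: 27.
[1] 27 ≡ 3^3 (base 3). Lift 4: 256. −1: 255.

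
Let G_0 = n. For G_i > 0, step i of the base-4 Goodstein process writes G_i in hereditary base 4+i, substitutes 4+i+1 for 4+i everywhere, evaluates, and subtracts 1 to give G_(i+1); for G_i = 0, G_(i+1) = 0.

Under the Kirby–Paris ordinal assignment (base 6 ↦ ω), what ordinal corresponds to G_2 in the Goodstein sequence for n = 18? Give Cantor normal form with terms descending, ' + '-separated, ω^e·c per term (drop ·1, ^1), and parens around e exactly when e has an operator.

ω^2

i=0: 18 = 4^2 + 2 (b=4); 4→5: 5^2 + 2 = 27; 27−1 = 26
i=1: 26 = 5^2 + 1 (b=5); 5→6: 6^2 + 1 = 37; 37−1 = 36
i=2: 36 = 6^2 (b=6); 6→7: 7^2 = 49; 49−1 = 48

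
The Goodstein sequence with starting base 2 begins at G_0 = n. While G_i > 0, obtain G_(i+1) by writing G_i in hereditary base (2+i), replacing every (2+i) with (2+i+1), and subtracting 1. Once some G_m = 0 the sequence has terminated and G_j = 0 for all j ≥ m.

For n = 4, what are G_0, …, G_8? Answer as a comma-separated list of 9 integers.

4, 26, 41, 60, 83, 109, 139, 173, 211

G_0=4  [base 2] 2^2  →[2↦3]→  3^3 = 27  −1 ⇒ G_1=26
G_1=26  [base 3] 2·3^2 + 2·3 + 2  →[3↦4]→  2·4^2 + 2·4 + 2 = 42  −1 ⇒ G_2=41
G_2=41  [base 4] 2·4^2 + 2·4 + 1  →[4↦5]→  2·5^2 + 2·5 + 1 = 61  −1 ⇒ G_3=60
G_3=60  [base 5] 2·5^2 + 2·5  →[5↦6]→  2·6^2 + 2·6 = 84  −1 ⇒ G_4=83
G_4=83  [base 6] 2·6^2 + 6 + 5  →[6↦7]→  2·7^2 + 7 + 5 = 110  −1 ⇒ G_5=109
G_5=109  [base 7] 2·7^2 + 7 + 4  →[7↦8]→  2·8^2 + 8 + 4 = 140  −1 ⇒ G_6=139
G_6=139  [base 8] 2·8^2 + 8 + 3  →[8↦9]→  2·9^2 + 9 + 3 = 174  −1 ⇒ G_7=173
G_7=173  [base 9] 2·9^2 + 9 + 2  →[9↦10]→  2·10^2 + 10 + 2 = 212  −1 ⇒ G_8=211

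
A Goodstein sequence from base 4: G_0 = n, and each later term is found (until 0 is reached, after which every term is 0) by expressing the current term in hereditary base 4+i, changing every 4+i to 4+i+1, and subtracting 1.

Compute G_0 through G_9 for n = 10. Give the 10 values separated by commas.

G_0=10  [base 4] 2·4 + 2  →[4↦5]→  2·5 + 2 = 12  −1 ⇒ G_1=11
G_1=11  [base 5] 2·5 + 1  →[5↦6]→  2·6 + 1 = 13  −1 ⇒ G_2=12
G_2=12  [base 6] 2·6  →[6↦7]→  2·7 = 14  −1 ⇒ G_3=13
G_3=13  [base 7] 7 + 6  →[7↦8]→  8 + 6 = 14  −1 ⇒ G_4=13
G_4=13  [base 8] 8 + 5  →[8↦9]→  9 + 5 = 14  −1 ⇒ G_5=13
G_5=13  [base 9] 9 + 4  →[9↦10]→  10 + 4 = 14  −1 ⇒ G_6=13
G_6=13  [base 10] 10 + 3  →[10↦11]→  11 + 3 = 14  −1 ⇒ G_7=13
G_7=13  [base 11] 11 + 2  →[11↦12]→  12 + 2 = 14  −1 ⇒ G_8=13
G_8=13  [base 12] 12 + 1  →[12↦13]→  13 + 1 = 14  −1 ⇒ G_9=13

10, 11, 12, 13, 13, 13, 13, 13, 13, 13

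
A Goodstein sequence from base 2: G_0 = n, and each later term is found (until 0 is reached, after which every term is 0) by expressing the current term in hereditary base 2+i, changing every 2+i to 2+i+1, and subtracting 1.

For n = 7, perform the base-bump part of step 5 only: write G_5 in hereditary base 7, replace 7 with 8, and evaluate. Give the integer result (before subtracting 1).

[0] 7 ≡ 2^2 + 2 + 1 (base 2). Lift 3: 31. −1: 30.
[1] 30 ≡ 3^3 + 3 (base 3). Lift 4: 260. −1: 259.
[2] 259 ≡ 4^4 + 3 (base 4). Lift 5: 3128. −1: 3127.
[3] 3127 ≡ 5^5 + 2 (base 5). Lift 6: 46658. −1: 46657.
[4] 46657 ≡ 6^6 + 1 (base 6). Lift 7: 823544. −1: 823543.
[5] 823543 ≡ 7^7 (base 7). Lift 8: 16777216. −1: 16777215.

16777216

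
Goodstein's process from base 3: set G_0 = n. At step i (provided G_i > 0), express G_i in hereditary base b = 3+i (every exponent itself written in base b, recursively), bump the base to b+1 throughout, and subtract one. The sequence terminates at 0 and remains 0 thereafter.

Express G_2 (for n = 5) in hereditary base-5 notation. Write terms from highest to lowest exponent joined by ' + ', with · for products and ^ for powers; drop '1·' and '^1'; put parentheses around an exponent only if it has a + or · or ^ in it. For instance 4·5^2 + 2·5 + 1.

5

G_0=5  [base 3] 3 + 2  →[3↦4]→  4 + 2 = 6  −1 ⇒ G_1=5
G_1=5  [base 4] 4 + 1  →[4↦5]→  5 + 1 = 6  −1 ⇒ G_2=5
G_2=5  [base 5] 5  →[5↦6]→  6 = 6  −1 ⇒ G_3=5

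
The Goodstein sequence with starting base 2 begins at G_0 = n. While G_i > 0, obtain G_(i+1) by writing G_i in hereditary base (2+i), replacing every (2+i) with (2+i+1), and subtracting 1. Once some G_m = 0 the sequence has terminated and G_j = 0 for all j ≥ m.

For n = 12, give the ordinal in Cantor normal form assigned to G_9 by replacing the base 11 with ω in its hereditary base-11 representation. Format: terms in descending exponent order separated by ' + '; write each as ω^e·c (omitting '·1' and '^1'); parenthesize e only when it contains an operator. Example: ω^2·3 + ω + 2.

step 0: 12 = 2^(2 + 1) + 2^2; sub 3 for 2: 3^(3 + 1) + 3^3; = 108; G_1 = 108−1 = 107
step 1: 107 = 3^(3 + 1) + 2·3^2 + 2·3 + 2; sub 4 for 3: 4^(4 + 1) + 2·4^2 + 2·4 + 2; = 1066; G_2 = 1066−1 = 1065
step 2: 1065 = 4^(4 + 1) + 2·4^2 + 2·4 + 1; sub 5 for 4: 5^(5 + 1) + 2·5^2 + 2·5 + 1; = 15686; G_3 = 15686−1 = 15685
step 3: 15685 = 5^(5 + 1) + 2·5^2 + 2·5; sub 6 for 5: 6^(6 + 1) + 2·6^2 + 2·6; = 280020; G_4 = 280020−1 = 280019
step 4: 280019 = 6^(6 + 1) + 2·6^2 + 6 + 5; sub 7 for 6: 7^(7 + 1) + 2·7^2 + 7 + 5; = 5764911; G_5 = 5764911−1 = 5764910
step 5: 5764910 = 7^(7 + 1) + 2·7^2 + 7 + 4; sub 8 for 7: 8^(8 + 1) + 2·8^2 + 8 + 4; = 134217868; G_6 = 134217868−1 = 134217867
step 6: 134217867 = 8^(8 + 1) + 2·8^2 + 8 + 3; sub 9 for 8: 9^(9 + 1) + 2·9^2 + 9 + 3; = 3486784575; G_7 = 3486784575−1 = 3486784574
step 7: 3486784574 = 9^(9 + 1) + 2·9^2 + 9 + 2; sub 10 for 9: 10^(10 + 1) + 2·10^2 + 10 + 2; = 100000000212; G_8 = 100000000212−1 = 100000000211
step 8: 100000000211 = 10^(10 + 1) + 2·10^2 + 10 + 1; sub 11 for 10: 11^(11 + 1) + 2·11^2 + 11 + 1; = 3138428376975; G_9 = 3138428376975−1 = 3138428376974

ω^(ω + 1) + ω^2·2 + ω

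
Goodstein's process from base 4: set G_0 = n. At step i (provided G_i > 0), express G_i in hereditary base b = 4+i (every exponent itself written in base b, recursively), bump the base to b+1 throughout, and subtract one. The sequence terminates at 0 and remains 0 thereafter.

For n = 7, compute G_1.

7

7 —HB4→ 4 + 3 —bump→ 5 + 3 = 8 —(−1)→ 7
7 —HB5→ 5 + 2 —bump→ 6 + 2 = 8 —(−1)→ 7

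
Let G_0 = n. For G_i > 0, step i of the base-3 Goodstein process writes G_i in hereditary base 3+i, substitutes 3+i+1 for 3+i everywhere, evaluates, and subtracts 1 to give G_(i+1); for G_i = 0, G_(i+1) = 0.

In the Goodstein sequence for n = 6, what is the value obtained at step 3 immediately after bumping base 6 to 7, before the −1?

i=0: 6 = 2·3 (b=3); 3→4: 2·4 = 8; 8−1 = 7
i=1: 7 = 4 + 3 (b=4); 4→5: 5 + 3 = 8; 8−1 = 7
i=2: 7 = 5 + 2 (b=5); 5→6: 6 + 2 = 8; 8−1 = 7
i=3: 7 = 6 + 1 (b=6); 6→7: 7 + 1 = 8; 8−1 = 7

8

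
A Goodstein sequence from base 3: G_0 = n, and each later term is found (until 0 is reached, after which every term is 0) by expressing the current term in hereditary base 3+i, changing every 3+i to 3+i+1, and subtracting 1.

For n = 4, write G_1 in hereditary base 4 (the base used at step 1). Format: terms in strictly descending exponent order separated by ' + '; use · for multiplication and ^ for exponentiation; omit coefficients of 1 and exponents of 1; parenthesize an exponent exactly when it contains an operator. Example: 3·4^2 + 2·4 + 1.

[0] 4 ≡ 3 + 1 (base 3). Lift 4: 5. −1: 4.
[1] 4 ≡ 4 (base 4). Lift 5: 5. −1: 4.

4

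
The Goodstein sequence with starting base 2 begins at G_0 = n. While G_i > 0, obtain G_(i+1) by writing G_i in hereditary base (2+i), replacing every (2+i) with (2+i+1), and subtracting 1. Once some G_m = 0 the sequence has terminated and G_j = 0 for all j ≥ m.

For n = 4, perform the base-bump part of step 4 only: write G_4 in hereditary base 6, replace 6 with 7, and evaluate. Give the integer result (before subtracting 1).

base 2: 4 = 2^2; at 3: 3^3 = 27; next = 26
base 3: 26 = 2·3^2 + 2·3 + 2; at 4: 2·4^2 + 2·4 + 2 = 42; next = 41
base 4: 41 = 2·4^2 + 2·4 + 1; at 5: 2·5^2 + 2·5 + 1 = 61; next = 60
base 5: 60 = 2·5^2 + 2·5; at 6: 2·6^2 + 2·6 = 84; next = 83
base 6: 83 = 2·6^2 + 6 + 5; at 7: 2·7^2 + 7 + 5 = 110; next = 109

110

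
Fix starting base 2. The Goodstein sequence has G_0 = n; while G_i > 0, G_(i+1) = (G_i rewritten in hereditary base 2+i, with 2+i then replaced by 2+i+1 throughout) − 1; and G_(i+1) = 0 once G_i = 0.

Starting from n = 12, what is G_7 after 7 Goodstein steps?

[0] 12 ≡ 2^(2 + 1) + 2^2 (base 2). Lift 3: 108. −1: 107.
[1] 107 ≡ 3^(3 + 1) + 2·3^2 + 2·3 + 2 (base 3). Lift 4: 1066. −1: 1065.
[2] 1065 ≡ 4^(4 + 1) + 2·4^2 + 2·4 + 1 (base 4). Lift 5: 15686. −1: 15685.
[3] 15685 ≡ 5^(5 + 1) + 2·5^2 + 2·5 (base 5). Lift 6: 280020. −1: 280019.
[4] 280019 ≡ 6^(6 + 1) + 2·6^2 + 6 + 5 (base 6). Lift 7: 5764911. −1: 5764910.
[5] 5764910 ≡ 7^(7 + 1) + 2·7^2 + 7 + 4 (base 7). Lift 8: 134217868. −1: 134217867.
[6] 134217867 ≡ 8^(8 + 1) + 2·8^2 + 8 + 3 (base 8). Lift 9: 3486784575. −1: 3486784574.
[7] 3486784574 ≡ 9^(9 + 1) + 2·9^2 + 9 + 2 (base 9). Lift 10: 100000000212. −1: 100000000211.

3486784574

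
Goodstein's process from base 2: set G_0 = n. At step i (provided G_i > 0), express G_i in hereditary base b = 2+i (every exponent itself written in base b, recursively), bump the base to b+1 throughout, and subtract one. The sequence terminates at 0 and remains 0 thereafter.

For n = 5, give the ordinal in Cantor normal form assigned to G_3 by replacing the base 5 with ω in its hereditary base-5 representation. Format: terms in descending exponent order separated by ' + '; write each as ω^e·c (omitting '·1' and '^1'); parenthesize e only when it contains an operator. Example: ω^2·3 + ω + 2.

i=0: 5 = 2^2 + 1 (b=2); 2→3: 3^3 + 1 = 28; 28−1 = 27
i=1: 27 = 3^3 (b=3); 3→4: 4^4 = 256; 256−1 = 255
i=2: 255 = 3·4^3 + 3·4^2 + 3·4 + 3 (b=4); 4→5: 3·5^3 + 3·5^2 + 3·5 + 3 = 468; 468−1 = 467
i=3: 467 = 3·5^3 + 3·5^2 + 3·5 + 2 (b=5); 5→6: 3·6^3 + 3·6^2 + 3·6 + 2 = 776; 776−1 = 775

ω^3·3 + ω^2·3 + ω·3 + 2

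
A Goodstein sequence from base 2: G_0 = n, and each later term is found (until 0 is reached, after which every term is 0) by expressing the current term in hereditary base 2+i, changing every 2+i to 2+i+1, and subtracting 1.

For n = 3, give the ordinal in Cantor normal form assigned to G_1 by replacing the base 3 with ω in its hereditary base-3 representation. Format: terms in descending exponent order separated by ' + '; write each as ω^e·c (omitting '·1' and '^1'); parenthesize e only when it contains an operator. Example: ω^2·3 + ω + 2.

i=0: 3 = 2 + 1 (b=2); 2→3: 3 + 1 = 4; 4−1 = 3
i=1: 3 = 3 (b=3); 3→4: 4 = 4; 4−1 = 3

ω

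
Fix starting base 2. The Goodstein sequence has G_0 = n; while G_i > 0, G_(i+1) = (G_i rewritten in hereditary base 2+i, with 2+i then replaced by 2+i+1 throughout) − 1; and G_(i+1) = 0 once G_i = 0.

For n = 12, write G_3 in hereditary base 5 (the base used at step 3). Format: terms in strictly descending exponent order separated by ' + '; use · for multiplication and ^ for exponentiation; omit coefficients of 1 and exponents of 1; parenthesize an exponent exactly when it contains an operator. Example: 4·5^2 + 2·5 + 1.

5^(5 + 1) + 2·5^2 + 2·5

base 2: 12 = 2^(2 + 1) + 2^2; at 3: 3^(3 + 1) + 3^3 = 108; next = 107
base 3: 107 = 3^(3 + 1) + 2·3^2 + 2·3 + 2; at 4: 4^(4 + 1) + 2·4^2 + 2·4 + 2 = 1066; next = 1065
base 4: 1065 = 4^(4 + 1) + 2·4^2 + 2·4 + 1; at 5: 5^(5 + 1) + 2·5^2 + 2·5 + 1 = 15686; next = 15685
base 5: 15685 = 5^(5 + 1) + 2·5^2 + 2·5; at 6: 6^(6 + 1) + 2·6^2 + 2·6 = 280020; next = 280019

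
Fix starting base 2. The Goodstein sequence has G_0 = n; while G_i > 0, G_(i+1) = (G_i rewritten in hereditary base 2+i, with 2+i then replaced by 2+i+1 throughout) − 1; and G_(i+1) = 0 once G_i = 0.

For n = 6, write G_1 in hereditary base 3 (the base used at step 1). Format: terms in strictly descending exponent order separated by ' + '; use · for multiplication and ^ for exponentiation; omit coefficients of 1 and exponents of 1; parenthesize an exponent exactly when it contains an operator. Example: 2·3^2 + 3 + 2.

G_0 = 6. HB_2(6) = 2^2 + 2. Bump = 30. G_1 = 29.
G_1 = 29. HB_3(29) = 3^3 + 2. Bump = 258. G_2 = 257.

3^3 + 2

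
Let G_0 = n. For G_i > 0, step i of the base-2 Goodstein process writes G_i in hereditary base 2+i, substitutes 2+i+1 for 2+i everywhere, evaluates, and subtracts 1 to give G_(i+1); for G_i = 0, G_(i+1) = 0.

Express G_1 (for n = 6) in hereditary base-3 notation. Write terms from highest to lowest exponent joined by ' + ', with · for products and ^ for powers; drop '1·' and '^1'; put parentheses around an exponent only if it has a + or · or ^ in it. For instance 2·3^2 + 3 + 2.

3^3 + 2

i=0: 6 = 2^2 + 2 (b=2); 2→3: 3^3 + 3 = 30; 30−1 = 29
i=1: 29 = 3^3 + 2 (b=3); 3→4: 4^4 + 2 = 258; 258−1 = 257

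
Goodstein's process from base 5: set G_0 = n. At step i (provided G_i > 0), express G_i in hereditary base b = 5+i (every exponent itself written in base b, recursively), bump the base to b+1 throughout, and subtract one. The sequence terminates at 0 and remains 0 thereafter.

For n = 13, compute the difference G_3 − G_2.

13 —HB5→ 2·5 + 3 —bump→ 2·6 + 3 = 15 —(−1)→ 14
14 —HB6→ 2·6 + 2 —bump→ 2·7 + 2 = 16 —(−1)→ 15
15 —HB7→ 2·7 + 1 —bump→ 2·8 + 1 = 17 —(−1)→ 16

1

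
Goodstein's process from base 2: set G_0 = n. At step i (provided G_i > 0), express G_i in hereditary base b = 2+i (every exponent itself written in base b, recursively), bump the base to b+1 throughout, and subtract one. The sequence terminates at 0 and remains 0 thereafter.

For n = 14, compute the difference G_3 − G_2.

base 2: 14 = 2^(2 + 1) + 2^2 + 2; at 3: 3^(3 + 1) + 3^3 + 3 = 111; next = 110
base 3: 110 = 3^(3 + 1) + 3^3 + 2; at 4: 4^(4 + 1) + 4^4 + 2 = 1282; next = 1281
base 4: 1281 = 4^(4 + 1) + 4^4 + 1; at 5: 5^(5 + 1) + 5^5 + 1 = 18751; next = 18750

17469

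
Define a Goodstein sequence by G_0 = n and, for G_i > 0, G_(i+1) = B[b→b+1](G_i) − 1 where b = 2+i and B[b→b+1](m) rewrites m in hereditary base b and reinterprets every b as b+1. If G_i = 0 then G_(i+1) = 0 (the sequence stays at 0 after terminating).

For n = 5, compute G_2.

base 2: 5 = 2^2 + 1; at 3: 3^3 + 1 = 28; next = 27
base 3: 27 = 3^3; at 4: 4^4 = 256; next = 255
base 4: 255 = 3·4^3 + 3·4^2 + 3·4 + 3; at 5: 3·5^3 + 3·5^2 + 3·5 + 3 = 468; next = 467

255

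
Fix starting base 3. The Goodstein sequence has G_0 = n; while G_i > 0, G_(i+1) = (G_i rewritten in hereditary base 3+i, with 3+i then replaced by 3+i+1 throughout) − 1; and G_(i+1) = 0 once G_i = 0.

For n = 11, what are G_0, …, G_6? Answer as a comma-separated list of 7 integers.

11, 17, 25, 35, 39, 43, 47

base 3: 11 = 3^2 + 2; at 4: 4^2 + 2 = 18; next = 17
base 4: 17 = 4^2 + 1; at 5: 5^2 + 1 = 26; next = 25
base 5: 25 = 5^2; at 6: 6^2 = 36; next = 35
base 6: 35 = 5·6 + 5; at 7: 5·7 + 5 = 40; next = 39
base 7: 39 = 5·7 + 4; at 8: 5·8 + 4 = 44; next = 43
base 8: 43 = 5·8 + 3; at 9: 5·9 + 3 = 48; next = 47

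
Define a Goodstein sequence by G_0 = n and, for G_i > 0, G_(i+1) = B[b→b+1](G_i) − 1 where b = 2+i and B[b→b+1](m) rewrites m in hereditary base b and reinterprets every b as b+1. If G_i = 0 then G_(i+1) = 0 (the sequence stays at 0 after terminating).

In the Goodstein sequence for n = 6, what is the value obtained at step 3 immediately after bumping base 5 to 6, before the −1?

46656

base 2: 6 = 2^2 + 2; at 3: 3^3 + 3 = 30; next = 29
base 3: 29 = 3^3 + 2; at 4: 4^4 + 2 = 258; next = 257
base 4: 257 = 4^4 + 1; at 5: 5^5 + 1 = 3126; next = 3125
base 5: 3125 = 5^5; at 6: 6^6 = 46656; next = 46655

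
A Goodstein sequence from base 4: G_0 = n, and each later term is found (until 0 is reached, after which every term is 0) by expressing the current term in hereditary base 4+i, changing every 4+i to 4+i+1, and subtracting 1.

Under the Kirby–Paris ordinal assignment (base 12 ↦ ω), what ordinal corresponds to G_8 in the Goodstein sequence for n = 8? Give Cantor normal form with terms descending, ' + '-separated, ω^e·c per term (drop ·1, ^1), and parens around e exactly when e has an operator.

(0) 8|_4 = 2·4 ↦ 2·5|_5 = 10 ⇒ 9
(1) 9|_5 = 5 + 4 ↦ 6 + 4|_6 = 10 ⇒ 9
(2) 9|_6 = 6 + 3 ↦ 7 + 3|_7 = 10 ⇒ 9
(3) 9|_7 = 7 + 2 ↦ 8 + 2|_8 = 10 ⇒ 9
(4) 9|_8 = 8 + 1 ↦ 9 + 1|_9 = 10 ⇒ 9
(5) 9|_9 = 9 ↦ 10|_10 = 10 ⇒ 9
(6) 9|_10 = 9 ↦ 9|_11 = 9 ⇒ 8
(7) 8|_11 = 8 ↦ 8|_12 = 8 ⇒ 7

7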